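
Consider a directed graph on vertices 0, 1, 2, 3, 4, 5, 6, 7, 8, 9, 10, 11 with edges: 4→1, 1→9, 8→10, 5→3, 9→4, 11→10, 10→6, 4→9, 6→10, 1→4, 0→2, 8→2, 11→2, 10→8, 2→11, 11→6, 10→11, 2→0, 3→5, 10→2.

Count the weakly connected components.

4

From 0: component {0, 2, 6, 8, 10, 11}.
From 1: component {1, 4, 9}.
From 3: component {3, 5}.
From 7: component {7}.
That's 4 components.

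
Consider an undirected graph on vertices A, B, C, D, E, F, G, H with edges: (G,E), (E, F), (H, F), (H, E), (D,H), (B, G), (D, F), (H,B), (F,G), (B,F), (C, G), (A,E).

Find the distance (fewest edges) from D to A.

Distance 0: D.
Distance 1: F, H.
Distance 2: B, E, G.
Distance 3: A, C — contains A.

3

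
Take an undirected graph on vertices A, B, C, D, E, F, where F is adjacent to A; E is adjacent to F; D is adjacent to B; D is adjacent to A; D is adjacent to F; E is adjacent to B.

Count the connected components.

2

From A: component {A, B, D, E, F}.
From C: component {C}.
That's 2 components.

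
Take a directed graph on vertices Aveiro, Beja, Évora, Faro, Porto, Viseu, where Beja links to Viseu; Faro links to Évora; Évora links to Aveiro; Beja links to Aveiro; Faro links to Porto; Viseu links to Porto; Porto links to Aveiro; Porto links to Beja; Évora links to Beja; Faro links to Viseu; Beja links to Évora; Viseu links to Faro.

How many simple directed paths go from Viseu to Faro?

1

Viseu→Faro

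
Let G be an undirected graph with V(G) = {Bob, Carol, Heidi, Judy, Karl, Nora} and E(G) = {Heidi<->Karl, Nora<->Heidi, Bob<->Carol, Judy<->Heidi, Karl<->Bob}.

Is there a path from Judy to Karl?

Explore from Judy.
Distance 1: reach Heidi.
Distance 2: reach Karl, Nora.
Found Karl.

Yes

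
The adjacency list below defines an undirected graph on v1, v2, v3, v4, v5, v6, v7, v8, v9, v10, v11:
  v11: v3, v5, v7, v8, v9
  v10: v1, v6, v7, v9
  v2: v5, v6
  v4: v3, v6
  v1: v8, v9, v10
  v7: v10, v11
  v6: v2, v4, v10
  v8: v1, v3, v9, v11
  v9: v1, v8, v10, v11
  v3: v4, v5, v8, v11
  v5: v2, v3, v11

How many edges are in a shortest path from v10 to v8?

2

Distance 0: v10.
Distance 1: v1, v6, v7, v9.
Distance 2: v2, v4, v8, v11 — contains v8.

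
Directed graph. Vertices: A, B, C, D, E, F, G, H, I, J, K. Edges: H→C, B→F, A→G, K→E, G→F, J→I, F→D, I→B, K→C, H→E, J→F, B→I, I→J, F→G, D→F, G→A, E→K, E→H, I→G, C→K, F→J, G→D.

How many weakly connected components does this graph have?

2

From A: component {A, B, D, F, G, I, J}.
From C: component {C, E, H, K}.
That's 2 components.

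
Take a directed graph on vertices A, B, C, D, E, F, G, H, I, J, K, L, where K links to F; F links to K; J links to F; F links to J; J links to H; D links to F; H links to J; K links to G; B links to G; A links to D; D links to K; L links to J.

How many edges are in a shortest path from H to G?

4

Distance 0: H.
Distance 1: J.
Distance 2: F.
Distance 3: K.
Distance 4: G — contains G.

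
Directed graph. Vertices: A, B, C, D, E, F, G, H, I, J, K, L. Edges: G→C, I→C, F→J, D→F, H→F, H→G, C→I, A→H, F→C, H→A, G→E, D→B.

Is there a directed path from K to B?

K has no outgoing edges, so nothing is reachable from it.

No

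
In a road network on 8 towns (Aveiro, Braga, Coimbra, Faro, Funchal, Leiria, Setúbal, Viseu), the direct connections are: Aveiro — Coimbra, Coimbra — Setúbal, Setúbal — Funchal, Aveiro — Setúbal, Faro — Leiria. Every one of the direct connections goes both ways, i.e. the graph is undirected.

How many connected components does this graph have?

From Aveiro: component {Aveiro, Coimbra, Funchal, Setúbal}.
From Braga: component {Braga}.
From Faro: component {Faro, Leiria}.
From Viseu: component {Viseu}.
That's 4 components.

4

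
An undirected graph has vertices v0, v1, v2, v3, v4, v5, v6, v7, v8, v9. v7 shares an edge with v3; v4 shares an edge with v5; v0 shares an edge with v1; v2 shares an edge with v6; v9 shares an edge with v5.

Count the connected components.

From v0: component {v0, v1}.
From v2: component {v2, v6}.
From v3: component {v3, v7}.
From v4: component {v4, v5, v9}.
From v8: component {v8}.
That's 5 components.

5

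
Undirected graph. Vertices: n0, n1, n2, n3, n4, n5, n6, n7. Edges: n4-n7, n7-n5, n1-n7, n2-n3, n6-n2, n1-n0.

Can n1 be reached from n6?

No

Explore from n6.
Distance 1: reach n2.
Distance 2: reach n3.
The search is exhausted without reaching n1; it lies in a different component.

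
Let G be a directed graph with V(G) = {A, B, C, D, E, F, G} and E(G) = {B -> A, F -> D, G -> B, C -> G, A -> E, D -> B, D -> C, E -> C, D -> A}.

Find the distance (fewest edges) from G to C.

4

Distance 0: G.
Distance 1: B.
Distance 2: A.
Distance 3: E.
Distance 4: C — contains C.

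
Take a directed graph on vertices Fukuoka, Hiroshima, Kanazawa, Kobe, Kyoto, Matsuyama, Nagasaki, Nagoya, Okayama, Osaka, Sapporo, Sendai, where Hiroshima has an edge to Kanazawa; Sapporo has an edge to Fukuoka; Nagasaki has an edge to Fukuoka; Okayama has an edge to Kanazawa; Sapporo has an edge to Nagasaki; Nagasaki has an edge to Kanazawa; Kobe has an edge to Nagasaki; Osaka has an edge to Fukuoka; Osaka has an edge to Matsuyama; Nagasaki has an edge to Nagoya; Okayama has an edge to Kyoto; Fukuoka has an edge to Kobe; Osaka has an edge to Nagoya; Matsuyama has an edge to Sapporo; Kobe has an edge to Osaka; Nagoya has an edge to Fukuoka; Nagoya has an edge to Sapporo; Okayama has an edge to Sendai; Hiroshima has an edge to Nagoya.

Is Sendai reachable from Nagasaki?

No

Explore from Nagasaki.
Distance 1: reach Fukuoka, Kanazawa, Nagoya.
Distance 2: reach Kobe, Sapporo.
Distance 3: reach Osaka.
Distance 4: reach Matsuyama.
The search from Nagasaki is exhausted; no directed path reaches Sendai.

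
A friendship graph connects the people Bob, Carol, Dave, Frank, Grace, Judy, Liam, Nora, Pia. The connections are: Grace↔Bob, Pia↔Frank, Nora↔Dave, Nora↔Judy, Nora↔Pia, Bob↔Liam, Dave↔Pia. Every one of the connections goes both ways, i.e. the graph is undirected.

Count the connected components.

3

From Bob: component {Bob, Grace, Liam}.
From Carol: component {Carol}.
From Dave: component {Dave, Frank, Judy, Nora, Pia}.
That's 3 components.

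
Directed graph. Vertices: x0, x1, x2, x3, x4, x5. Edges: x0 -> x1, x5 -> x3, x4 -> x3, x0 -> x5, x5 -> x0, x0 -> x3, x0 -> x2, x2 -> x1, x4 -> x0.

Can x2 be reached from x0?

Yes

Explore from x0.
Distance 1: reach x1, x2, x3, x5.
Found x2.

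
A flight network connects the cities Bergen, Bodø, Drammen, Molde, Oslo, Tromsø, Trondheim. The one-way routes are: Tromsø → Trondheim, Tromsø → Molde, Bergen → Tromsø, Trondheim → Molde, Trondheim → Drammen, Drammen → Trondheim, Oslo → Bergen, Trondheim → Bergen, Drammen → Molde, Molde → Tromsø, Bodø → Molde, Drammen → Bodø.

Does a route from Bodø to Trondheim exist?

Explore from Bodø.
Distance 1: reach Molde.
Distance 2: reach Tromsø.
Distance 3: reach Trondheim.
Found Trondheim.

Yes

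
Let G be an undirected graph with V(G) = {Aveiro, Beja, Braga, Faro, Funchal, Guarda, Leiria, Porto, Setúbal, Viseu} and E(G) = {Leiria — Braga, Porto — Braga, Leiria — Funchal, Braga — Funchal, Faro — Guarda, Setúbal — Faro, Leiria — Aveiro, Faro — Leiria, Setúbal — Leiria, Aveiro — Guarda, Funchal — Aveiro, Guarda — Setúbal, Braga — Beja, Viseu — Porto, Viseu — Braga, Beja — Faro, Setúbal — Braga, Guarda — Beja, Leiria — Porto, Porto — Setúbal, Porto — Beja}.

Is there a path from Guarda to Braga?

Explore from Guarda.
Distance 1: reach Aveiro, Beja, Faro, Setúbal.
Distance 2: reach Braga, Funchal, Leiria, Porto.
Found Braga.

Yes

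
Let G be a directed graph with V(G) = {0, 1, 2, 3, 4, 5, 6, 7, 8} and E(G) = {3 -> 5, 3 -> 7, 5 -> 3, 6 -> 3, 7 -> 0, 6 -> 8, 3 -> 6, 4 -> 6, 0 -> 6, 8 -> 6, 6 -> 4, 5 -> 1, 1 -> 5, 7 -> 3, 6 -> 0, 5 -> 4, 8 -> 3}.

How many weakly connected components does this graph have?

2

From 0: component {0, 1, 3, 4, 5, 6, 7, 8}.
From 2: component {2}.
That's 2 components.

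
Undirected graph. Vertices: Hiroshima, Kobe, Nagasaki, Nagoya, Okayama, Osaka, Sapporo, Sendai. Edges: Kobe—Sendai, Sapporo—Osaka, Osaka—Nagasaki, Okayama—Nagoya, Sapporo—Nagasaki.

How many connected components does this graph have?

4

From Hiroshima: component {Hiroshima}.
From Kobe: component {Kobe, Sendai}.
From Nagasaki: component {Nagasaki, Osaka, Sapporo}.
From Nagoya: component {Nagoya, Okayama}.
That's 4 components.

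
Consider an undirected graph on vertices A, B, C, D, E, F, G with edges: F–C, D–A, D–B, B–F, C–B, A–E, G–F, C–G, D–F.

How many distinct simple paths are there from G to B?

6

G–C–B
G–C–F–B
G–C–F–D–B
G–F–B
G–F–C–B
G–F–D–B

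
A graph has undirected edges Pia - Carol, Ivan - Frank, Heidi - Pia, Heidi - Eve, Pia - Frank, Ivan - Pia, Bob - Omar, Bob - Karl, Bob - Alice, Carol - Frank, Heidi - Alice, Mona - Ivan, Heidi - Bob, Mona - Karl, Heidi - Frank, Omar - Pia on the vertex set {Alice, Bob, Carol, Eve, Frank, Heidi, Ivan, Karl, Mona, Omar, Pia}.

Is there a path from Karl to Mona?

Explore from Karl.
Distance 1: reach Bob, Mona.
Found Mona.

Yes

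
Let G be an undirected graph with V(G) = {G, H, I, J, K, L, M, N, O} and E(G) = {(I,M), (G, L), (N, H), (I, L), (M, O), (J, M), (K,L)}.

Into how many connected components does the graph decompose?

From G: component {G, I, J, K, L, M, O}.
From H: component {H, N}.
That's 2 components.

2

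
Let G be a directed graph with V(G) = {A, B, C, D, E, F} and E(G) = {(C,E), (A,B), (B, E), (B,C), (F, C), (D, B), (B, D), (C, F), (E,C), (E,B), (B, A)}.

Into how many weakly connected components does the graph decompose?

1

From A: component {A, B, C, D, E, F}.
That's 1 component.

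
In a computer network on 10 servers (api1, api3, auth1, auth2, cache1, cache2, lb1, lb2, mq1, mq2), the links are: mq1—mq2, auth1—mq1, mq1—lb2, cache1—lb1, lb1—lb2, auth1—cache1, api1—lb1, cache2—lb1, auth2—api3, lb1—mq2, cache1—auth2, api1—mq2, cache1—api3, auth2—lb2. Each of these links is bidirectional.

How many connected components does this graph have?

1

From api1: component {api1, api3, auth1, auth2, cache1, cache2, lb1, lb2, mq1, mq2}.
That's 1 component.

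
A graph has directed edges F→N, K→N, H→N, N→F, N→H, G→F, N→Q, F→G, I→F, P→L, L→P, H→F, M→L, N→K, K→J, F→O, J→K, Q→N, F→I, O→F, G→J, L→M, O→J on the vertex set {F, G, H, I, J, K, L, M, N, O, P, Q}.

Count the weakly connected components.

2

From F: component {F, G, H, I, J, K, N, O, Q}.
From L: component {L, M, P}.
That's 2 components.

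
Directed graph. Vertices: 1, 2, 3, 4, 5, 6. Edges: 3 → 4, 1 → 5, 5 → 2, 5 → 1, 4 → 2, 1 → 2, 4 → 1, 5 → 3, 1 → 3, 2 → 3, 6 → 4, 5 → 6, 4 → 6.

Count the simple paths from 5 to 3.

5→1→2→3
5→1→3
5→2→3
5→3
5→6→4→1→2→3
5→6→4→1→3
5→6→4→2→3

7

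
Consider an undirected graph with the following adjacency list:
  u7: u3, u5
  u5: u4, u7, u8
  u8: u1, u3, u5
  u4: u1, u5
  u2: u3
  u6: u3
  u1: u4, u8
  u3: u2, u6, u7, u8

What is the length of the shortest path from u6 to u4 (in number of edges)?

Distance 0: u6.
Distance 1: u3.
Distance 2: u2, u7, u8.
Distance 3: u1, u5.
Distance 4: u4 — contains u4.

4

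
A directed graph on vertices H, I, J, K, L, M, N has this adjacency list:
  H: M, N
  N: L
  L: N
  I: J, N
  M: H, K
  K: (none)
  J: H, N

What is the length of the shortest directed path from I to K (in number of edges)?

Distance 0: I.
Distance 1: J, N.
Distance 2: H, L.
Distance 3: M.
Distance 4: K — contains K.

4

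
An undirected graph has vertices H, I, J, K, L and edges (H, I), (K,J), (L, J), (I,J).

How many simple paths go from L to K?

L–J–K

1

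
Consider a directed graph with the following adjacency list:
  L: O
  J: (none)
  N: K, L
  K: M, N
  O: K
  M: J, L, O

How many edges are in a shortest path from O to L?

Distance 0: O.
Distance 1: K.
Distance 2: M, N.
Distance 3: J, L — contains L.

3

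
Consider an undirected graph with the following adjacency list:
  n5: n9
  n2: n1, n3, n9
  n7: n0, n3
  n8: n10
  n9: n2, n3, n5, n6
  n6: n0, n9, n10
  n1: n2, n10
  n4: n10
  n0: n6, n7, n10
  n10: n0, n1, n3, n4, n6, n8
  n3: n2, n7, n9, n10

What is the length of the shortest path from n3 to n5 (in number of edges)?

Distance 0: n3.
Distance 1: n2, n7, n9, n10.
Distance 2: n0, n1, n4, n5, n6, n8 — contains n5.

2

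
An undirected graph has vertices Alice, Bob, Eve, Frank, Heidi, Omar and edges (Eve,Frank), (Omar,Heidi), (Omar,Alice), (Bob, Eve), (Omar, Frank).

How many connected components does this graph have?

From Alice: component {Alice, Bob, Eve, Frank, Heidi, Omar}.
That's 1 component.

1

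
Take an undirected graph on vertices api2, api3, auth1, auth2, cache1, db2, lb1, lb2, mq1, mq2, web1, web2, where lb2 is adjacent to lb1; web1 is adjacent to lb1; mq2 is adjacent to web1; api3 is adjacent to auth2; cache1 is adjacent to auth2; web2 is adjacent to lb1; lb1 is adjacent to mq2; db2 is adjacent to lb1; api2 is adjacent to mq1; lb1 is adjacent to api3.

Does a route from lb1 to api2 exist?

No

Explore from lb1.
Distance 1: reach api3, db2, lb2, mq2, web1, web2.
Distance 2: reach auth2.
Distance 3: reach cache1.
The search is exhausted without reaching api2; it lies in a different component.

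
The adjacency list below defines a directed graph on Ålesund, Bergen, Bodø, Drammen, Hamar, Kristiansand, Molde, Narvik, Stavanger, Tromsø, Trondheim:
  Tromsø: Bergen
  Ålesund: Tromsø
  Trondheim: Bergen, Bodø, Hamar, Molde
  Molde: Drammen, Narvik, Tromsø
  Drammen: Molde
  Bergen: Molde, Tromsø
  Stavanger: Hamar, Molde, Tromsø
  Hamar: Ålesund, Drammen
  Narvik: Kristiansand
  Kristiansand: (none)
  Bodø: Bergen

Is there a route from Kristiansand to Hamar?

No

Kristiansand has no outgoing edges, so nothing is reachable from it.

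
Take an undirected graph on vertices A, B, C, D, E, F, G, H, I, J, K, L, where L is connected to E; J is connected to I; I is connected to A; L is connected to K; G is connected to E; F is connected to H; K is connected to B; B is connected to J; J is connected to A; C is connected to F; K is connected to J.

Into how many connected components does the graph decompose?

From A: component {A, B, E, G, I, J, K, L}.
From C: component {C, F, H}.
From D: component {D}.
That's 3 components.

3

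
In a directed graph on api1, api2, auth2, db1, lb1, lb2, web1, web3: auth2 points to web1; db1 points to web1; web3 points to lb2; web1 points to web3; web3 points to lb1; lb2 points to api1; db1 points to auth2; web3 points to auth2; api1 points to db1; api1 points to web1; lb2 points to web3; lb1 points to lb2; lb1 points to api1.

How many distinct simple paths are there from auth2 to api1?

auth2→web1→web3→lb1→api1
auth2→web1→web3→lb1→lb2→api1
auth2→web1→web3→lb2→api1

3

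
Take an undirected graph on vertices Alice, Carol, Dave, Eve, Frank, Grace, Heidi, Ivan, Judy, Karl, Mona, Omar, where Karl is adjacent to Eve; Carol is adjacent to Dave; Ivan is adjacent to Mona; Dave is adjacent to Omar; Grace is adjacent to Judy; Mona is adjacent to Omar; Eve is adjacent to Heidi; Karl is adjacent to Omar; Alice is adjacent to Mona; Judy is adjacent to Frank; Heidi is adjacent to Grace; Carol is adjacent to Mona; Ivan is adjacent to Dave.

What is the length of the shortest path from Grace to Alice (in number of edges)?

Distance 0: Grace.
Distance 1: Heidi, Judy.
Distance 2: Eve, Frank.
Distance 3: Karl.
Distance 4: Omar.
Distance 5: Dave, Mona.
Distance 6: Alice, Carol, Ivan — contains Alice.

6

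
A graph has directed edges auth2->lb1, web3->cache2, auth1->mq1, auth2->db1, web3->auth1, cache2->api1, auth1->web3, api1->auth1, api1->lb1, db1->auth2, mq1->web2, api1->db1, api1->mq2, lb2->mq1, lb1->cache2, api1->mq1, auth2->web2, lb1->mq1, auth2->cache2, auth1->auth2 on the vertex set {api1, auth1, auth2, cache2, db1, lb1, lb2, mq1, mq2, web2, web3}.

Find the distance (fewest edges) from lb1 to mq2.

Distance 0: lb1.
Distance 1: cache2, mq1.
Distance 2: api1, web2.
Distance 3: auth1, db1, mq2 — contains mq2.

3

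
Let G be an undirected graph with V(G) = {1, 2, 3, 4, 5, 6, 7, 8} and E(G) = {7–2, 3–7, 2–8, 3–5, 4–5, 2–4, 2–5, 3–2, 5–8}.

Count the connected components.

From 1: component {1}.
From 2: component {2, 3, 4, 5, 7, 8}.
From 6: component {6}.
That's 3 components.

3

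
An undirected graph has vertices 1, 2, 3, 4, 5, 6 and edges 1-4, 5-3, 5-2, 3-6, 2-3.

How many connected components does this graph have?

From 1: component {1, 4}.
From 2: component {2, 3, 5, 6}.
That's 2 components.

2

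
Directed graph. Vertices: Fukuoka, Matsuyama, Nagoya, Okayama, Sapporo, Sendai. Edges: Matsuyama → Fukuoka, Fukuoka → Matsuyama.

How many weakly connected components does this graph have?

From Fukuoka: component {Fukuoka, Matsuyama}.
From Nagoya: component {Nagoya}.
From Okayama: component {Okayama}.
From Sapporo: component {Sapporo}.
From Sendai: component {Sendai}.
That's 5 components.

5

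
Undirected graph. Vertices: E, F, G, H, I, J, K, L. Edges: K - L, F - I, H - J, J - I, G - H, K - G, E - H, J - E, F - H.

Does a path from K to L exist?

Yes

Explore from K.
Distance 1: reach G, L.
Found L.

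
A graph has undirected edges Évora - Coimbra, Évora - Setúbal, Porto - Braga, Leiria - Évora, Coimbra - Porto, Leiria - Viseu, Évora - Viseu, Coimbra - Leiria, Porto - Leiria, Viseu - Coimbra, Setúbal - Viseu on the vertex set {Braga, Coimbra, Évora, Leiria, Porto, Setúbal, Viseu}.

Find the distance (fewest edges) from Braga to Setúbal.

Distance 0: Braga.
Distance 1: Porto.
Distance 2: Coimbra, Leiria.
Distance 3: Évora, Viseu.
Distance 4: Setúbal — contains Setúbal.

4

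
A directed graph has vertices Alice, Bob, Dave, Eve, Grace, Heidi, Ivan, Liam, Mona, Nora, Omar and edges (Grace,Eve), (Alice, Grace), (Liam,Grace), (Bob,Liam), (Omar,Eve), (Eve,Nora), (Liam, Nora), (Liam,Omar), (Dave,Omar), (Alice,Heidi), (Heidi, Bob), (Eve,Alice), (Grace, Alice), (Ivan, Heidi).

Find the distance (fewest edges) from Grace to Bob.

Distance 0: Grace.
Distance 1: Alice, Eve.
Distance 2: Heidi, Nora.
Distance 3: Bob — contains Bob.

3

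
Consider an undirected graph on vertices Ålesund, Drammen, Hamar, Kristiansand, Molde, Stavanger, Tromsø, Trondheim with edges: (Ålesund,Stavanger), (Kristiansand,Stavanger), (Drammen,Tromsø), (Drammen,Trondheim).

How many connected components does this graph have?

4

From Ålesund: component {Ålesund, Kristiansand, Stavanger}.
From Drammen: component {Drammen, Tromsø, Trondheim}.
From Hamar: component {Hamar}.
From Molde: component {Molde}.
That's 4 components.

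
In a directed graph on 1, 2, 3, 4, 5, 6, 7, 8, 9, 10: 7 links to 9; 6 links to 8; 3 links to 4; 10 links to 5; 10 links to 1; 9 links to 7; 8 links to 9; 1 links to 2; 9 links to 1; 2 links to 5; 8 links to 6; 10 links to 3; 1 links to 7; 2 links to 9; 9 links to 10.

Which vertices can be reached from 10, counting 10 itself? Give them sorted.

Start at 10.
Its neighbours: 1, 3, 5.
Then their neighbours: 2, 4, 7.
Then next layer: 9.
Nothing further is reachable.

1, 2, 3, 4, 5, 7, 9, 10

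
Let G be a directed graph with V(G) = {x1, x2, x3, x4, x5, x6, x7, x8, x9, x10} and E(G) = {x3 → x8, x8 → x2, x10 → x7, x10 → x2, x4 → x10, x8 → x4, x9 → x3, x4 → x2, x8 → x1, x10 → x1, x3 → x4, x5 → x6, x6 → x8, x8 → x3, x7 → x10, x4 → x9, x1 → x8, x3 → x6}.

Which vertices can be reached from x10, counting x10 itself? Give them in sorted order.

Start at x10.
Its neighbours: x1, x2, x7.
Then their neighbours: x8.
Then next layer: x3, x4.
Then next layer: x6, x9.
Nothing further is reachable.

x1, x2, x3, x4, x6, x7, x8, x9, x10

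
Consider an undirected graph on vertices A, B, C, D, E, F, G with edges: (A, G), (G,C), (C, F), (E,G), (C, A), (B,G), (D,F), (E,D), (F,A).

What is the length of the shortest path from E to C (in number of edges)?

2

Distance 0: E.
Distance 1: D, G.
Distance 2: A, B, C, F — contains C.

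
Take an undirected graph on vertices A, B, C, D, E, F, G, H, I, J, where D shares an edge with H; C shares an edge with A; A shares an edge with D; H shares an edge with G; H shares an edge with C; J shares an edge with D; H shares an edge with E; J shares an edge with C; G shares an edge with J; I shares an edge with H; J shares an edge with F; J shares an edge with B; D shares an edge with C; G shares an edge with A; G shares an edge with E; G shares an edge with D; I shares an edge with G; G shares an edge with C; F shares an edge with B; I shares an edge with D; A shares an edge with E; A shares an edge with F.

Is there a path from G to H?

Yes

Explore from G.
Distance 1: reach A, C, D, E, H, I, J.
Found H.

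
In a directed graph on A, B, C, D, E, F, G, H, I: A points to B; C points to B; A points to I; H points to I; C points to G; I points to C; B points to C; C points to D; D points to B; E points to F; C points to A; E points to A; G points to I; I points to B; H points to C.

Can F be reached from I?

No

Explore from I.
Distance 1: reach B, C.
Distance 2: reach A, D, G.
The search from I is exhausted; no directed path reaches F.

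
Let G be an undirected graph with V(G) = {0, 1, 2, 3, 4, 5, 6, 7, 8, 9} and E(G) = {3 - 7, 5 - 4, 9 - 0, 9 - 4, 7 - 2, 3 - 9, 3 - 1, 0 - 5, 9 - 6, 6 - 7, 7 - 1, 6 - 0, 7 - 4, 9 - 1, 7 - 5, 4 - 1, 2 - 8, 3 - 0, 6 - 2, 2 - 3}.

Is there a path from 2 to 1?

Yes

Explore from 2.
Distance 1: reach 3, 6, 7, 8.
Distance 2: reach 0, 1, 4, 5, 9.
Found 1.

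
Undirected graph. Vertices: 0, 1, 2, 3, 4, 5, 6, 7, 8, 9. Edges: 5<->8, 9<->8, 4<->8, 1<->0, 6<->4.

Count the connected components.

5

From 0: component {0, 1}.
From 2: component {2}.
From 3: component {3}.
From 4: component {4, 5, 6, 8, 9}.
From 7: component {7}.
That's 5 components.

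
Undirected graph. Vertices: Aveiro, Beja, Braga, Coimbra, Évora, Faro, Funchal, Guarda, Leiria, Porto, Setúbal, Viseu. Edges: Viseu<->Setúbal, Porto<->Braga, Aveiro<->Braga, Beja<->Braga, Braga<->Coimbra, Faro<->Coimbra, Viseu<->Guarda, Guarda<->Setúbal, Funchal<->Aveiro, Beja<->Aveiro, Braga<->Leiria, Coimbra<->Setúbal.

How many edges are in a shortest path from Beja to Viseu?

Distance 0: Beja.
Distance 1: Aveiro, Braga.
Distance 2: Coimbra, Funchal, Leiria, Porto.
Distance 3: Faro, Setúbal.
Distance 4: Guarda, Viseu — contains Viseu.

4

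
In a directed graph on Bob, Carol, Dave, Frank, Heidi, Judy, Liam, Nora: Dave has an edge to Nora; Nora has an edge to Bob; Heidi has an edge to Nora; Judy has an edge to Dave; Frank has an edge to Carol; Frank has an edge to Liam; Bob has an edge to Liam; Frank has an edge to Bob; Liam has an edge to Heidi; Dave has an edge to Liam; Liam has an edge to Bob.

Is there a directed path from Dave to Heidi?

Explore from Dave.
Distance 1: reach Liam, Nora.
Distance 2: reach Bob, Heidi.
Found Heidi.

Yes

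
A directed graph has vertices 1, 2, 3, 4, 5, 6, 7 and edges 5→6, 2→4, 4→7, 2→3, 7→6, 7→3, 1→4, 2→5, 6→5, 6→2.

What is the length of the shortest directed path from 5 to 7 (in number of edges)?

Distance 0: 5.
Distance 1: 6.
Distance 2: 2.
Distance 3: 3, 4.
Distance 4: 7 — contains 7.

4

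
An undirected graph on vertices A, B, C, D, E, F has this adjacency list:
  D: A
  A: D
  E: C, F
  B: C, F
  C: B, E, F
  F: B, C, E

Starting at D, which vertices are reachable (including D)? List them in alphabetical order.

A, D

Start at D.
Its neighbours: A.
Nothing further is reachable.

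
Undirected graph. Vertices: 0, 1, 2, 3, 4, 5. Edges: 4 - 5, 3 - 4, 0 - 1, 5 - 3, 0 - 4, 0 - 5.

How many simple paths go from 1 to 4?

3

1–0–4
1–0–5–3–4
1–0–5–4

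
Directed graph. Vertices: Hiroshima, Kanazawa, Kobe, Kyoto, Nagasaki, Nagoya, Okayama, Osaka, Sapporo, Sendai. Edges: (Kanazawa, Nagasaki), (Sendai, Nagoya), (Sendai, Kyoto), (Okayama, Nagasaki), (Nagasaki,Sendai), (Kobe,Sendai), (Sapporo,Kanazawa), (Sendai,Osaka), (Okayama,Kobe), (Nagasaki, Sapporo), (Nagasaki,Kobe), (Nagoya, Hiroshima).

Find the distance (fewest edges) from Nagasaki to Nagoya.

Distance 0: Nagasaki.
Distance 1: Kobe, Sapporo, Sendai.
Distance 2: Kanazawa, Kyoto, Nagoya, Osaka — contains Nagoya.

2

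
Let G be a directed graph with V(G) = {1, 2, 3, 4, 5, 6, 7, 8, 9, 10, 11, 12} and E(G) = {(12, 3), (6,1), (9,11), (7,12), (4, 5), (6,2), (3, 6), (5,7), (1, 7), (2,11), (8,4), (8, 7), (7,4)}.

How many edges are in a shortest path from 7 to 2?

4

Distance 0: 7.
Distance 1: 4, 12.
Distance 2: 3, 5.
Distance 3: 6.
Distance 4: 1, 2 — contains 2.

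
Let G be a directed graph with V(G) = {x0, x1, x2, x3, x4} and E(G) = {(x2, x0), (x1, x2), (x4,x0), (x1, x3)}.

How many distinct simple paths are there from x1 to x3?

1

x1→x3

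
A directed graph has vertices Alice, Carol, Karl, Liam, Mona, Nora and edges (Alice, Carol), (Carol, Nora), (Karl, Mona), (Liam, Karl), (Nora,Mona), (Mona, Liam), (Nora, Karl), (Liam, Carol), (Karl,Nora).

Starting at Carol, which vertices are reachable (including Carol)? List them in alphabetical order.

Start at Carol.
Its neighbours: Nora.
Then their neighbours: Karl, Mona.
Then next layer: Liam.
Nothing further is reachable.

Carol, Karl, Liam, Mona, Nora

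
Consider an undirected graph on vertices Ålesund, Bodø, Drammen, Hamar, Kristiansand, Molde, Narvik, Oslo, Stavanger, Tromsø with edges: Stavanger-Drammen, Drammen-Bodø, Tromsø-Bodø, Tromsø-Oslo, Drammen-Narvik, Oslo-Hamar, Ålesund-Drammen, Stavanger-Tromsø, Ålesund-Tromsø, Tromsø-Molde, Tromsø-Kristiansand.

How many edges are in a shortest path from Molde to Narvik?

Distance 0: Molde.
Distance 1: Tromsø.
Distance 2: Ålesund, Bodø, Kristiansand, Oslo, Stavanger.
Distance 3: Drammen, Hamar.
Distance 4: Narvik — contains Narvik.

4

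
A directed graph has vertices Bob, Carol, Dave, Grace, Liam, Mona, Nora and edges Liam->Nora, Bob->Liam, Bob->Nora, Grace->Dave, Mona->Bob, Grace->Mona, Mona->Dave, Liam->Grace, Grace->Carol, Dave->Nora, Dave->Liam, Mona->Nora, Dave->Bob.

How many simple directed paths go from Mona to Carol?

Mona→Bob→Liam→Grace→Carol
Mona→Dave→Bob→Liam→Grace→Carol
Mona→Dave→Liam→Grace→Carol

3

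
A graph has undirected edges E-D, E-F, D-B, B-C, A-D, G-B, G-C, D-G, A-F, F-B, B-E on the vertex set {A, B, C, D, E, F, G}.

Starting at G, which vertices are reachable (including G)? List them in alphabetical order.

A, B, C, D, E, F, G

Start at G.
Its neighbours: B, C, D.
Then their neighbours: A, E, F.
Every vertex is now reached.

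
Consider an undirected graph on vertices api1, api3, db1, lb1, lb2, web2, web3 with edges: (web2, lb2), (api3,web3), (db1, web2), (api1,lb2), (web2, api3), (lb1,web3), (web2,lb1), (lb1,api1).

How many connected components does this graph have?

From api1: component {api1, api3, db1, lb1, lb2, web2, web3}.
That's 1 component.

1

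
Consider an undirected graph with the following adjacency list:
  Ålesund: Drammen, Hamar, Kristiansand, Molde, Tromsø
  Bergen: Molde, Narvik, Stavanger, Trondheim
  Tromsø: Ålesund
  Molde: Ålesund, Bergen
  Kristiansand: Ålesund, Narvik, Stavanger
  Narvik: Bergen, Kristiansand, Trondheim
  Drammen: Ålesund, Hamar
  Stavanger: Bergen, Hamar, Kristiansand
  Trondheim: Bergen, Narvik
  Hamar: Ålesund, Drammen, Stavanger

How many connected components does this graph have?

1

From Ålesund: component {Ålesund, Bergen, Drammen, Hamar, Kristiansand, Molde, Narvik, Stavanger, Tromsø, Trondheim}.
That's 1 component.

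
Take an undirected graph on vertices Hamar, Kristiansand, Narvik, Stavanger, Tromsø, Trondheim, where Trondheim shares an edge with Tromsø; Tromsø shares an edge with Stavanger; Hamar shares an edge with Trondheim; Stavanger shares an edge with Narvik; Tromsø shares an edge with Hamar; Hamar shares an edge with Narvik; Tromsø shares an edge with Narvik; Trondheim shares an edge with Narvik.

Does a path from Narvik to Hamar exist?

Explore from Narvik.
Distance 1: reach Hamar, Stavanger, Tromsø, Trondheim.
Found Hamar.

Yes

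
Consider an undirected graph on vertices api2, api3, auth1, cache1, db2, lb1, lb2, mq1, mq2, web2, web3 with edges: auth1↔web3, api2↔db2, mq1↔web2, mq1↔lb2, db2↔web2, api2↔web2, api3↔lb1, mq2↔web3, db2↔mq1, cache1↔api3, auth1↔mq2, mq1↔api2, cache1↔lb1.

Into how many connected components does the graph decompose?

3

From api2: component {api2, db2, lb2, mq1, web2}.
From api3: component {api3, cache1, lb1}.
From auth1: component {auth1, mq2, web3}.
That's 3 components.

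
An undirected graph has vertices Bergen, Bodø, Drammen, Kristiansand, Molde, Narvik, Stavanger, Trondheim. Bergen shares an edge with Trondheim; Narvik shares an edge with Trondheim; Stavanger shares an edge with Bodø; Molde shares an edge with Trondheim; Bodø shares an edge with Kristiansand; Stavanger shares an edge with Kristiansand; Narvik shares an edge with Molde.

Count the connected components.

3

From Bergen: component {Bergen, Molde, Narvik, Trondheim}.
From Bodø: component {Bodø, Kristiansand, Stavanger}.
From Drammen: component {Drammen}.
That's 3 components.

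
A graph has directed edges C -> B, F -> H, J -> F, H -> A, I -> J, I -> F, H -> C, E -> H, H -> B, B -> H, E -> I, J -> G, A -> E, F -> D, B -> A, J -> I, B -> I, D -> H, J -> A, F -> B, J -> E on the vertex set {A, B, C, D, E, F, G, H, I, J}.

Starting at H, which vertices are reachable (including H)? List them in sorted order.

A, B, C, D, E, F, G, H, I, J

Start at H.
Its neighbours: A, B, C.
Then their neighbours: E, I.
Then next layer: F, J.
Then next layer: D, G.
Every vertex is now reached.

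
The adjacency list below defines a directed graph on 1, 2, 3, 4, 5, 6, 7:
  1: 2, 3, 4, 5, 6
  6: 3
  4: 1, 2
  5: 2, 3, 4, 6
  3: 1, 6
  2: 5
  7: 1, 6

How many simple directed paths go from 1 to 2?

1→2
1→4→2
1→5→2
1→5→4→2

4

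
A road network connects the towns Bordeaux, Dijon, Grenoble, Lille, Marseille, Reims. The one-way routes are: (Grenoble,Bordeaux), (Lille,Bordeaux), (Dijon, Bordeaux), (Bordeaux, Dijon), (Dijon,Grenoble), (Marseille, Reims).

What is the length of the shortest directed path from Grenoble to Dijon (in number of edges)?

2

Distance 0: Grenoble.
Distance 1: Bordeaux.
Distance 2: Dijon — contains Dijon.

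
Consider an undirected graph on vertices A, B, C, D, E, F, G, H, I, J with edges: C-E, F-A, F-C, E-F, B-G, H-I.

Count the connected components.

From A: component {A, C, E, F}.
From B: component {B, G}.
From D: component {D}.
From H: component {H, I}.
From J: component {J}.
That's 5 components.

5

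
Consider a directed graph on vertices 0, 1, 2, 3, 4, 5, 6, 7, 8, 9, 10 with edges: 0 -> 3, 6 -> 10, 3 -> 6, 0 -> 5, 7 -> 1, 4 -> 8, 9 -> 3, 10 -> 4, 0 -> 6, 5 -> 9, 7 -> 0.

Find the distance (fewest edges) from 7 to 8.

Distance 0: 7.
Distance 1: 0, 1.
Distance 2: 3, 5, 6.
Distance 3: 9, 10.
Distance 4: 4.
Distance 5: 8 — contains 8.

5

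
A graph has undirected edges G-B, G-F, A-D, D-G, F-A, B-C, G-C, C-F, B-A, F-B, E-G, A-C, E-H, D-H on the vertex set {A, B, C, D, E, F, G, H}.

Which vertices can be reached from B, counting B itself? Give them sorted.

A, B, C, D, E, F, G, H

Start at B.
Its neighbours: A, C, F, G.
Then their neighbours: D, E.
Then next layer: H.
Every vertex is now reached.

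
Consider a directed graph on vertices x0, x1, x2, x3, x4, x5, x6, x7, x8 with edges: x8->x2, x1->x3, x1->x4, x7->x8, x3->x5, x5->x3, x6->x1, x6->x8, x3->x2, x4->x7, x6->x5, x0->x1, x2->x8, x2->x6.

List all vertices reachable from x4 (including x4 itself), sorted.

Start at x4.
Its neighbours: x7.
Then their neighbours: x8.
Then next layer: x2.
Then next layer: x6.
Then next layer: x1, x5.
Then next layer: x3.
Nothing further is reachable.

x1, x2, x3, x4, x5, x6, x7, x8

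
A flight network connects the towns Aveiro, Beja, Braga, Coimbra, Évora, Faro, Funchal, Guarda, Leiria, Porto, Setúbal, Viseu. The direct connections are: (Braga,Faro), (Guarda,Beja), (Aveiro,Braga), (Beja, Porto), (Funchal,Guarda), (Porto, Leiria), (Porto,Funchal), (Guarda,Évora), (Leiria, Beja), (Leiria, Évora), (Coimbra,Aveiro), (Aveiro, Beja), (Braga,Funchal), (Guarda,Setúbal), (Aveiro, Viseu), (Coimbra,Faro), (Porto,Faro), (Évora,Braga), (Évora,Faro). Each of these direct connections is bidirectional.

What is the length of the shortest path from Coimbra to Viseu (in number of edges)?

2

Distance 0: Coimbra.
Distance 1: Aveiro, Faro.
Distance 2: Beja, Braga, Évora, Porto, Viseu — contains Viseu.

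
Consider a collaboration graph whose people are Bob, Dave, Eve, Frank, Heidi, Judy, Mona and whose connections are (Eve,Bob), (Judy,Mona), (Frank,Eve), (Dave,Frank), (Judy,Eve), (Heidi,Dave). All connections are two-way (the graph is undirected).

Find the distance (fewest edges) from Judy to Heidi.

Distance 0: Judy.
Distance 1: Eve, Mona.
Distance 2: Bob, Frank.
Distance 3: Dave.
Distance 4: Heidi — contains Heidi.

4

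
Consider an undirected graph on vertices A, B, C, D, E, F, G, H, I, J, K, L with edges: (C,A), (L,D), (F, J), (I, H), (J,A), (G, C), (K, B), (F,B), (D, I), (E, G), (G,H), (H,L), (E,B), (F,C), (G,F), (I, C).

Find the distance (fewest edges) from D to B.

4

Distance 0: D.
Distance 1: I, L.
Distance 2: C, H.
Distance 3: A, F, G.
Distance 4: B, E, J — contains B.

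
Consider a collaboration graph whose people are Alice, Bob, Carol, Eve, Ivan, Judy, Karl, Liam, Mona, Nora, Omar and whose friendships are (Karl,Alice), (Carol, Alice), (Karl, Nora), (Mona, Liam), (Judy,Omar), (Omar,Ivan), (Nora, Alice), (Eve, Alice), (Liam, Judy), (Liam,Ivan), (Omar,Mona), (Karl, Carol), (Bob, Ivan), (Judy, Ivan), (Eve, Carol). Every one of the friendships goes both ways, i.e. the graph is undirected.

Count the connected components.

From Alice: component {Alice, Carol, Eve, Karl, Nora}.
From Bob: component {Bob, Ivan, Judy, Liam, Mona, Omar}.
That's 2 components.

2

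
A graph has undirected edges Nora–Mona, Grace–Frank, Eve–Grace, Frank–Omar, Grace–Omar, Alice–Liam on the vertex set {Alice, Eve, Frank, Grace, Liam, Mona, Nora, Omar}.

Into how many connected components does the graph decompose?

From Alice: component {Alice, Liam}.
From Eve: component {Eve, Frank, Grace, Omar}.
From Mona: component {Mona, Nora}.
That's 3 components.

3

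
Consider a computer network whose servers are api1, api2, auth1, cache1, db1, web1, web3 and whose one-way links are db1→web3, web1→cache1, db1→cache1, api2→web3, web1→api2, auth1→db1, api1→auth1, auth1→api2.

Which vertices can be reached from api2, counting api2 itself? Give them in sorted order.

Start at api2.
Its neighbours: web3.
Nothing further is reachable.

api2, web3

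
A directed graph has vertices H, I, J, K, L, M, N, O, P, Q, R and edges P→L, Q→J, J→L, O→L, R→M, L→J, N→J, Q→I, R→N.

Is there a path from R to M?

Explore from R.
Distance 1: reach M, N.
Found M.

Yes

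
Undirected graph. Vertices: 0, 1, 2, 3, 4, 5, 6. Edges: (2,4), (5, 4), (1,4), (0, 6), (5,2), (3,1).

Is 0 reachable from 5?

No

Explore from 5.
Distance 1: reach 2, 4.
Distance 2: reach 1.
Distance 3: reach 3.
The search is exhausted without reaching 0; it lies in a different component.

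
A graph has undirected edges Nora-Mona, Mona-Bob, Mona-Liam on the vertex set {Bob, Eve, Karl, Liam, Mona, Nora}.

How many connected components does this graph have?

3

From Bob: component {Bob, Liam, Mona, Nora}.
From Eve: component {Eve}.
From Karl: component {Karl}.
That's 3 components.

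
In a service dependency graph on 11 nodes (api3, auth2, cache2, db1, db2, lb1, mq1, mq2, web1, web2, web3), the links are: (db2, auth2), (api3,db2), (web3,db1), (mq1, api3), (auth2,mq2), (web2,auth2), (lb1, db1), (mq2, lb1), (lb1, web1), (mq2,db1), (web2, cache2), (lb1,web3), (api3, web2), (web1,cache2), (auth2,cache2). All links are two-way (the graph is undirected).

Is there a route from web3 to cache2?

Explore from web3.
Distance 1: reach db1, lb1.
Distance 2: reach mq2, web1.
Distance 3: reach auth2, cache2.
Found cache2.

Yes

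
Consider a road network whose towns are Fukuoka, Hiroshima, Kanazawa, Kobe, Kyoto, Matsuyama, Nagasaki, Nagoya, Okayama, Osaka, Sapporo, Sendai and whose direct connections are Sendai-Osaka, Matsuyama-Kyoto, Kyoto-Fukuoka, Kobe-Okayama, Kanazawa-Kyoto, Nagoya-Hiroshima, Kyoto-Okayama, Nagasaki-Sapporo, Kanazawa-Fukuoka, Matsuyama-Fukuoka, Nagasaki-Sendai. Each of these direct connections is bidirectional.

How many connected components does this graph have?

3

From Fukuoka: component {Fukuoka, Kanazawa, Kobe, Kyoto, Matsuyama, Okayama}.
From Hiroshima: component {Hiroshima, Nagoya}.
From Nagasaki: component {Nagasaki, Osaka, Sapporo, Sendai}.
That's 3 components.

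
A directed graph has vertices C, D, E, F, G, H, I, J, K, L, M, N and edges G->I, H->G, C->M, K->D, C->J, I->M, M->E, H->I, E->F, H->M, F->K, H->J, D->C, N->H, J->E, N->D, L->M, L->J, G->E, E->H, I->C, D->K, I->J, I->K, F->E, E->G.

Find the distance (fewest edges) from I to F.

Distance 0: I.
Distance 1: C, J, K, M.
Distance 2: D, E.
Distance 3: F, G, H — contains F.

3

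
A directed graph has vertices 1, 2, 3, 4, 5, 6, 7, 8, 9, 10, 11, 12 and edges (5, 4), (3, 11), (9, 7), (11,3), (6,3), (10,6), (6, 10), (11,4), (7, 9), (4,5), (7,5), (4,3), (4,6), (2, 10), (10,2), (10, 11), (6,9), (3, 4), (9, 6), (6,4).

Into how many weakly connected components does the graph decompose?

4

From 1: component {1}.
From 2: component {2, 3, 4, 5, 6, 7, 9, 10, 11}.
From 8: component {8}.
From 12: component {12}.
That's 4 components.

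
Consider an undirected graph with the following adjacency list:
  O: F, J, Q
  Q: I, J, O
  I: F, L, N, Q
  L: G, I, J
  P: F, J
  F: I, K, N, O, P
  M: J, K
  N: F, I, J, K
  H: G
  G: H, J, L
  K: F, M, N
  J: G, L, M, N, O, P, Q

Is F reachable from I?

Explore from I.
Distance 1: reach F, L, N, Q.
Found F.

Yes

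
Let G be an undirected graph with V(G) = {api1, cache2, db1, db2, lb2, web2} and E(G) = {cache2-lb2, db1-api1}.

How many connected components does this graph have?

From api1: component {api1, db1}.
From cache2: component {cache2, lb2}.
From db2: component {db2}.
From web2: component {web2}.
That's 4 components.

4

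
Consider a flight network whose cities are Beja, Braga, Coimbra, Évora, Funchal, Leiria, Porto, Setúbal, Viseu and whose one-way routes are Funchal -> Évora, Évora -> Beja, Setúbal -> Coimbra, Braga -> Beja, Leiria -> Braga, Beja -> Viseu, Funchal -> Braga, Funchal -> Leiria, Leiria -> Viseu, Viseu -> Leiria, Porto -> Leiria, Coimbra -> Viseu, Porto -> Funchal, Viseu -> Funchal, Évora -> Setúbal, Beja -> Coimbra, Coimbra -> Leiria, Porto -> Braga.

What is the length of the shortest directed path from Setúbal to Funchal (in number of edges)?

3

Distance 0: Setúbal.
Distance 1: Coimbra.
Distance 2: Leiria, Viseu.
Distance 3: Braga, Funchal — contains Funchal.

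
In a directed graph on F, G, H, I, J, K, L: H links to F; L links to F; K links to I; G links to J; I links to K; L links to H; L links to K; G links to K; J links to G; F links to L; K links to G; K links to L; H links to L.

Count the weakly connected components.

1

From F: component {F, G, H, I, J, K, L}.
That's 1 component.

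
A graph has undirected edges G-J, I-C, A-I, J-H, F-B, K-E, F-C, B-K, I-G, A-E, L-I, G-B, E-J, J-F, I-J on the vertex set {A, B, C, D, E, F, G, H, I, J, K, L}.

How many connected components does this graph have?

From A: component {A, B, C, E, F, G, H, I, J, K, L}.
From D: component {D}.
That's 2 components.

2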